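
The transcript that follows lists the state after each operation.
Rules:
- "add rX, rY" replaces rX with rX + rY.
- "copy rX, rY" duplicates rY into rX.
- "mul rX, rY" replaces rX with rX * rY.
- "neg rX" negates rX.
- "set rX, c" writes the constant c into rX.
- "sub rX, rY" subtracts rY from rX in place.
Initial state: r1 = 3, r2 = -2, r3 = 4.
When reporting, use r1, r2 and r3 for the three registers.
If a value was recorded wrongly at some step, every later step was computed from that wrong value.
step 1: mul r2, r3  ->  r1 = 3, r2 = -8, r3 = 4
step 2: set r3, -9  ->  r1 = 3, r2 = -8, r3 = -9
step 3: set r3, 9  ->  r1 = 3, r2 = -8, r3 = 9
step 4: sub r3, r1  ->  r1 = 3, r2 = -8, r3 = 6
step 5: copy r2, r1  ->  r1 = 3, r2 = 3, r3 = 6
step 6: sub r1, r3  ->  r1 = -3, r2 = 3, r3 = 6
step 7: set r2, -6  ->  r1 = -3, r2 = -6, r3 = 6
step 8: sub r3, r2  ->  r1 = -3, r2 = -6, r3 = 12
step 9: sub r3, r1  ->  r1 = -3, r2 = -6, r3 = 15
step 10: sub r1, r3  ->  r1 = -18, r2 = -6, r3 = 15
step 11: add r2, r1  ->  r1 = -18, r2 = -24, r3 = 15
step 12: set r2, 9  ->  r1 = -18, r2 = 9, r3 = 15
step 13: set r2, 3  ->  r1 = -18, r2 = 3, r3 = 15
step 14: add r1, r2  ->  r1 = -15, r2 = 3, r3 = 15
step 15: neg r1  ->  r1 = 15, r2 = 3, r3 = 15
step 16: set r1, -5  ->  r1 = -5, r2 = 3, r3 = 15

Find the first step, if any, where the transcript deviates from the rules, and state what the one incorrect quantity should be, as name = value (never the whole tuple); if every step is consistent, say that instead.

Recomputing the run from the initial state:
step 1: r1 = 3, r2 = -8, r3 = 4
step 2: r1 = 3, r2 = -8, r3 = -9
step 3: r1 = 3, r2 = -8, r3 = 9
step 4: r1 = 3, r2 = -8, r3 = 6
step 5: r1 = 3, r2 = 3, r3 = 6
step 6: r1 = -3, r2 = 3, r3 = 6
step 7: r1 = -3, r2 = -6, r3 = 6
step 8: r1 = -3, r2 = -6, r3 = 12
step 9: r1 = -3, r2 = -6, r3 = 15
step 10: r1 = -18, r2 = -6, r3 = 15
step 11: r1 = -18, r2 = -24, r3 = 15
step 12: r1 = -18, r2 = 9, r3 = 15
step 13: r1 = -18, r2 = 3, r3 = 15
step 14: r1 = -15, r2 = 3, r3 = 15
step 15: r1 = 15, r2 = 3, r3 = 15
step 16: r1 = -5, r2 = 3, r3 = 15
This matches the transcript at every step.

no error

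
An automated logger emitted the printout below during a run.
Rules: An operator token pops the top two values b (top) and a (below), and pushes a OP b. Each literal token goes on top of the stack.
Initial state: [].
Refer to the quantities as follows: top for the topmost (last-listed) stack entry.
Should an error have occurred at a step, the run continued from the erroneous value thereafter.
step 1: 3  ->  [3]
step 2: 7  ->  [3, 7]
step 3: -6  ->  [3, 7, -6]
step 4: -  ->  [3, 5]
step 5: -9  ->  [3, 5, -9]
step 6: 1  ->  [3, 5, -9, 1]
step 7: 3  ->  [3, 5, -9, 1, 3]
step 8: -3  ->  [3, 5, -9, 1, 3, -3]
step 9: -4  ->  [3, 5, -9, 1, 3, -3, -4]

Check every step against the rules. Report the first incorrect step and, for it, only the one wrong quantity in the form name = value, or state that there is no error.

step 4, top = 13

Recomputing the run from the initial state:
step 1: [3]
step 2: [3, 7]
step 3: [3, 7, -6]
step 4: [3, 13]
step 5: [3, 13, -9]
step 6: [3, 13, -9, 1]
step 7: [3, 13, -9, 1, 3]
step 8: [3, 13, -9, 1, 3, -3]
step 9: [3, 13, -9, 1, 3, -3, -4]
The first disagreement with the printout is at step 4, where the value should be top = 13.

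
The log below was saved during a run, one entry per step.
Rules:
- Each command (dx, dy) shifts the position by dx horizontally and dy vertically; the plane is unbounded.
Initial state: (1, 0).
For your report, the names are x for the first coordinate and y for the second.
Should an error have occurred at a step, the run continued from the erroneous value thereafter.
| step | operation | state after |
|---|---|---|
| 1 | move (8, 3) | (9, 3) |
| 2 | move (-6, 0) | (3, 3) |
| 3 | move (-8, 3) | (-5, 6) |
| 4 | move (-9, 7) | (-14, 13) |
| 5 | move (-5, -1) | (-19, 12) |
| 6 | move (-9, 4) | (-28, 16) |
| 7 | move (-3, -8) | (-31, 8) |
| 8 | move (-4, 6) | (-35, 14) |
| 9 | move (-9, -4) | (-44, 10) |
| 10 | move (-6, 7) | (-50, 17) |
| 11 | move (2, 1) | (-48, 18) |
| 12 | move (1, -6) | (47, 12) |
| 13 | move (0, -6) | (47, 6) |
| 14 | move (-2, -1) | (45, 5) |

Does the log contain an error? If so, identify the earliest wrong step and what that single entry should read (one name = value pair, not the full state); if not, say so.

Step 1: x = 1 + (8) = 9, y = 0 + (3) = 3 — confirmed correct.
Step 2: x = 9 + (-6) = 3, y = 3 + (0) = 3 — same as recorded.
Step 3: x = 3 + (-8) = -5, y = 3 + (3) = 6 — agrees with the log.
Step 4: x = -5 + (-9) = -14, y = 6 + (7) = 13 — checks out.
Step 5: x = -14 + (-5) = -19, y = 13 + (-1) = 12 — in agreement.
Step 6: x = -19 + (-9) = -28, y = 12 + (4) = 16 — agrees with the log.
Step 7: x = -28 + (-3) = -31, y = 16 + (-8) = 8 — no discrepancy.
Step 8: x = -31 + (-4) = -35, y = 8 + (6) = 14 — matches.
Step 9: x = -35 + (-9) = -44, y = 14 + (-4) = 10 — same as recorded.
Step 10: x = -44 + (-6) = -50, y = 10 + (7) = 17 — matches.
Step 11: x = -50 + (2) = -48, y = 17 + (1) = 18 — checks out.
Step 12: x = -48 + (1) = -47, y = 18 + (-6) = 12 — the log has a different value.
The earliest wrong entry is at step 12: it should read x = -47.

step 12, x = -47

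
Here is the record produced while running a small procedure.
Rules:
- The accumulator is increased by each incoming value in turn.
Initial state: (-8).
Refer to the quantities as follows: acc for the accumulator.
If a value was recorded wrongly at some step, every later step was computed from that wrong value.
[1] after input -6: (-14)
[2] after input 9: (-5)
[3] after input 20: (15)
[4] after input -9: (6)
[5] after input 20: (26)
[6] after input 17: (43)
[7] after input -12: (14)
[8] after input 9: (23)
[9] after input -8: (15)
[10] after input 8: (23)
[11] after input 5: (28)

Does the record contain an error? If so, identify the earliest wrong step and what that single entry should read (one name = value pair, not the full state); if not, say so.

1. acc = -8 + -6 = -14 (matches)
2. acc = -14 + 9 = -5 (in agreement)
3. acc = -5 + 20 = 15 (confirmed correct)
4. acc = 15 + -9 = 6 (no discrepancy)
5. acc = 6 + 20 = 26 (verified)
6. acc = 26 + 17 = 43 (verified)
7. acc = 43 + -12 = 31 (this is not what the record shows)
First incorrect step: 7; the correct value is acc = 31.

step 7, acc = 31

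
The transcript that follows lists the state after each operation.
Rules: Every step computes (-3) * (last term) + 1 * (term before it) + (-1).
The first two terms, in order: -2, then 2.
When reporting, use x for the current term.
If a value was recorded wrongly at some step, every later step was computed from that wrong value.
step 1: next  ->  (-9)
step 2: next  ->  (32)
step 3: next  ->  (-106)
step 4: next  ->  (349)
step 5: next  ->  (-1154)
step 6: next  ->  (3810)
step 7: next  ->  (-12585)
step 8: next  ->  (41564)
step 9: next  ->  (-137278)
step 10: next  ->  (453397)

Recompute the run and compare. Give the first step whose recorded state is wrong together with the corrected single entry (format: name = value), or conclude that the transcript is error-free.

step 2, x = 28

Recomputing the run from the initial state:
step 1: x = -9
step 2: x = 28
step 3: x = -94
step 4: x = 309
step 5: x = -1022
step 6: x = 3374
step 7: x = -11145
step 8: x = 36808
step 9: x = -121570
step 10: x = 401517
The first disagreement with the transcript is at step 2, where the value should be x = 28.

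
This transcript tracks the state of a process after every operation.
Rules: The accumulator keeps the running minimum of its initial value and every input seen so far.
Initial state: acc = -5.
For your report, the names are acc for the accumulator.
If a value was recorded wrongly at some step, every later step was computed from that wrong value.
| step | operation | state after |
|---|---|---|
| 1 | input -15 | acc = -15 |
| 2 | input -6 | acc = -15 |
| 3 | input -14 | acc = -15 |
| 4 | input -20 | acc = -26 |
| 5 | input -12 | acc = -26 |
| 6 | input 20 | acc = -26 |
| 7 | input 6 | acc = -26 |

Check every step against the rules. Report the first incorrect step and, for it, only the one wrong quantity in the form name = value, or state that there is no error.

step 4, acc = -20

1. acc = min(-5, -15) = -15 (consistent with the transcript)
2. acc = min(-15, -6) = -15 (consistent with the transcript)
3. acc = min(-15, -14) = -15 (agrees with the transcript)
4. acc = min(-15, -20) = -20 (a discrepancy with the transcript)
Conclusion: step 4 carries the first error; the entry should be acc = -20.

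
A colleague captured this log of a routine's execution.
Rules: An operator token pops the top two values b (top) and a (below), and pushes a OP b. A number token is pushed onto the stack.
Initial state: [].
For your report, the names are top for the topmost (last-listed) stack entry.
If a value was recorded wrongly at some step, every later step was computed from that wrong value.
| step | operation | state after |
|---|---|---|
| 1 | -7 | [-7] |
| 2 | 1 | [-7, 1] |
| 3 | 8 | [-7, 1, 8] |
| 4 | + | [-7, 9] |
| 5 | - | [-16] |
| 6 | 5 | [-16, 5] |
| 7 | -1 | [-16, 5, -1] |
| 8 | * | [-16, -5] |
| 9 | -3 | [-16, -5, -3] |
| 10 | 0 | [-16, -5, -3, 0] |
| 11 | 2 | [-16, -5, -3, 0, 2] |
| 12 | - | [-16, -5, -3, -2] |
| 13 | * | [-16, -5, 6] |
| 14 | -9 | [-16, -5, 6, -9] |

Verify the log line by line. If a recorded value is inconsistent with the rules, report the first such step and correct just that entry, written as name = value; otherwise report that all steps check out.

Recomputing the run from the initial state:
step 1: [-7]
step 2: [-7, 1]
step 3: [-7, 1, 8]
step 4: [-7, 9]
step 5: [-16]
step 6: [-16, 5]
step 7: [-16, 5, -1]
step 8: [-16, -5]
step 9: [-16, -5, -3]
step 10: [-16, -5, -3, 0]
step 11: [-16, -5, -3, 0, 2]
step 12: [-16, -5, -3, -2]
step 13: [-16, -5, 6]
step 14: [-16, -5, 6, -9]
This matches the log at every step.

no error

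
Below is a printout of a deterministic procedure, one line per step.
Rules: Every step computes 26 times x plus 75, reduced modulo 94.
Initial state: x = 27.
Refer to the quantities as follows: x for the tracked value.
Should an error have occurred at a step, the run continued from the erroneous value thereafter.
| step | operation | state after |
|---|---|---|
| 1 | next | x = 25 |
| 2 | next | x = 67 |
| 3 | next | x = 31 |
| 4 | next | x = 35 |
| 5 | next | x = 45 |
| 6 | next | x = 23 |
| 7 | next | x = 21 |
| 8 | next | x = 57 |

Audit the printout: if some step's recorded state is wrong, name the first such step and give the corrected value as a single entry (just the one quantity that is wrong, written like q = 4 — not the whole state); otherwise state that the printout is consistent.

step 7, x = 15

1. x = (26*27 + 75) mod 94 = 25 (in agreement)
2. x = (26*25 + 75) mod 94 = 67 (consistent with the printout)
3. x = (26*67 + 75) mod 94 = 31 (checks out)
4. x = (26*31 + 75) mod 94 = 35 (verified)
5. x = (26*35 + 75) mod 94 = 45 (no discrepancy)
6. x = (26*45 + 75) mod 94 = 23 (same as recorded)
7. x = (26*23 + 75) mod 94 = 15 (this is not what the printout shows)
The earliest wrong entry is at step 7: it should read x = 15.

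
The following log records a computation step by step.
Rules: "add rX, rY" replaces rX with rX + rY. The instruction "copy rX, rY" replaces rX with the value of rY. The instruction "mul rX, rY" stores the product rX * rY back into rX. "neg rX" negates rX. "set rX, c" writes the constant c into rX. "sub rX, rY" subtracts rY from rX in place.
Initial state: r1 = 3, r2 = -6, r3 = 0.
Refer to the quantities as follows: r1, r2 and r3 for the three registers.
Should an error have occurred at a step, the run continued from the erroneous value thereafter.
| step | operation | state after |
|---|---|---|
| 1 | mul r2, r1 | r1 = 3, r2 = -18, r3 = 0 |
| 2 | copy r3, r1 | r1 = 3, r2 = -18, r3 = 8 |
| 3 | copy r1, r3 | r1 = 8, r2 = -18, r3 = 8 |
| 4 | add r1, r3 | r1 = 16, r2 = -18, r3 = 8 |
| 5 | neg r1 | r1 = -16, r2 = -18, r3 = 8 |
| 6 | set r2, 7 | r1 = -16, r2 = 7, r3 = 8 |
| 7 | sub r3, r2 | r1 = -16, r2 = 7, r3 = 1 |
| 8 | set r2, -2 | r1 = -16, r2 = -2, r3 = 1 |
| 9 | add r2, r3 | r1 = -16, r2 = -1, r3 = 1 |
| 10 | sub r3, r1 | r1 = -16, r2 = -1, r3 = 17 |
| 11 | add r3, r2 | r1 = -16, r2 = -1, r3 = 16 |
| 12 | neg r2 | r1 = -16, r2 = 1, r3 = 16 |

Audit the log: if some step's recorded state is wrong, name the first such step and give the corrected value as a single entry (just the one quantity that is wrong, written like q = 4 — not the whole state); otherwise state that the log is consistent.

Recomputing the run from the initial state:
step 1: r1 = 3, r2 = -18, r3 = 0
step 2: r1 = 3, r2 = -18, r3 = 3
step 3: r1 = 3, r2 = -18, r3 = 3
step 4: r1 = 6, r2 = -18, r3 = 3
step 5: r1 = -6, r2 = -18, r3 = 3
step 6: r1 = -6, r2 = 7, r3 = 3
step 7: r1 = -6, r2 = 7, r3 = -4
step 8: r1 = -6, r2 = -2, r3 = -4
step 9: r1 = -6, r2 = -6, r3 = -4
step 10: r1 = -6, r2 = -6, r3 = 2
step 11: r1 = -6, r2 = -6, r3 = -4
step 12: r1 = -6, r2 = 6, r3 = -4
The first disagreement with the log is at step 2, where the value should be r3 = 3.

step 2, r3 = 3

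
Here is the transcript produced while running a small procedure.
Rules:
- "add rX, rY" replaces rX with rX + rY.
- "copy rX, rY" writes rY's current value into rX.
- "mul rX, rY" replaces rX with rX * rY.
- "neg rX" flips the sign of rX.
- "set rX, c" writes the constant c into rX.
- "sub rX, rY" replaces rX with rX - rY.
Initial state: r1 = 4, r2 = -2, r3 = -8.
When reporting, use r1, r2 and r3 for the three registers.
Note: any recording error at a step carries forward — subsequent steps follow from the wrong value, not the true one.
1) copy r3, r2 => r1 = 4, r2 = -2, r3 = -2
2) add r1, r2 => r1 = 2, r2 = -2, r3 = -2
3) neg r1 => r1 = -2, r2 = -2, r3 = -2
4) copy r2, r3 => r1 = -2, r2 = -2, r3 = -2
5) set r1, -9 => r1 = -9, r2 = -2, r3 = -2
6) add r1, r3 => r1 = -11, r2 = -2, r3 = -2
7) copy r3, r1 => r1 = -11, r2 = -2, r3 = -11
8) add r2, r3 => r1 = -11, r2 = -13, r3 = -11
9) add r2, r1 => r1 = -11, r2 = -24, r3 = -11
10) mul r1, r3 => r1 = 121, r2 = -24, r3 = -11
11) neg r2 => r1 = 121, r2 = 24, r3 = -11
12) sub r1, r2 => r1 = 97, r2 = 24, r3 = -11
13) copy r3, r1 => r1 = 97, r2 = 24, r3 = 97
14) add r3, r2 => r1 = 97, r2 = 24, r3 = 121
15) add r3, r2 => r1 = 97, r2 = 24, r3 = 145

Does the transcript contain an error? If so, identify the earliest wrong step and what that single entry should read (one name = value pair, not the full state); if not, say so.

no error

step 1: r3 = -2 -> verified
step 2: r1 = 4 + -2 = 2 -> matches
step 3: r1 = -(2) = -2 -> agrees with the transcript
step 4: r2 = -2 -> same as recorded
step 5: r1 = -9 -> matches
step 6: r1 = -9 + -2 = -11 -> no discrepancy
step 7: r3 = -11 -> exactly as logged
step 8: r2 = -2 + -11 = -13 -> consistent with the transcript
step 9: r2 = -13 + -11 = -24 -> agrees with the transcript
step 10: r1 = -11 * -11 = 121 -> confirmed correct
step 11: r2 = -(-24) = 24 -> checks out
step 12: r1 = 121 - 24 = 97 -> confirmed correct
step 13: r3 = 97 -> matches
step 14: r3 = 97 + 24 = 121 -> checks out
step 15: r3 = 121 + 24 = 145 -> agrees with the transcript
All entries verified; no error found.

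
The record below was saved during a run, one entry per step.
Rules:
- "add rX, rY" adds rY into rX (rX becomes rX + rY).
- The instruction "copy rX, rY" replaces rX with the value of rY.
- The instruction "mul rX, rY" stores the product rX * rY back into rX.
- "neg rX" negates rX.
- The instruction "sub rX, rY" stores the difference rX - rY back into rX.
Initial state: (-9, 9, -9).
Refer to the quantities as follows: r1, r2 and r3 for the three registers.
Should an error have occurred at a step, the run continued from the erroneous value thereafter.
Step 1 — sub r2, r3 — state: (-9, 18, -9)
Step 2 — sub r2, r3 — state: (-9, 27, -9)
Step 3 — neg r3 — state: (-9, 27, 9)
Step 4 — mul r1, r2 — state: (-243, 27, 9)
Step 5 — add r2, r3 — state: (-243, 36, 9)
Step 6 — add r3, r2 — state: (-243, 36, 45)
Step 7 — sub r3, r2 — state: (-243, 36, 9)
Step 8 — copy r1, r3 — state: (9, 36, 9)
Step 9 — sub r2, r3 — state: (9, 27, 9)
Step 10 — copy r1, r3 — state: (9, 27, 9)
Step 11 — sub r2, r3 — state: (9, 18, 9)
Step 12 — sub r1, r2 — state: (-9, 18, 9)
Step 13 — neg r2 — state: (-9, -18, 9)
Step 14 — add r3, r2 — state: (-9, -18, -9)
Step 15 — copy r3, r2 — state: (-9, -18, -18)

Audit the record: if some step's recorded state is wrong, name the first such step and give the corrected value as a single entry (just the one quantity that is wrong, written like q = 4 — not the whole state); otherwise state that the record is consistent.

no error

Recomputing the run from the initial state:
step 1: r1 = -9, r2 = 18, r3 = -9
step 2: r1 = -9, r2 = 27, r3 = -9
step 3: r1 = -9, r2 = 27, r3 = 9
step 4: r1 = -243, r2 = 27, r3 = 9
step 5: r1 = -243, r2 = 36, r3 = 9
step 6: r1 = -243, r2 = 36, r3 = 45
step 7: r1 = -243, r2 = 36, r3 = 9
step 8: r1 = 9, r2 = 36, r3 = 9
step 9: r1 = 9, r2 = 27, r3 = 9
step 10: r1 = 9, r2 = 27, r3 = 9
step 11: r1 = 9, r2 = 18, r3 = 9
step 12: r1 = -9, r2 = 18, r3 = 9
step 13: r1 = -9, r2 = -18, r3 = 9
step 14: r1 = -9, r2 = -18, r3 = -9
step 15: r1 = -9, r2 = -18, r3 = -18
This matches the record at every step.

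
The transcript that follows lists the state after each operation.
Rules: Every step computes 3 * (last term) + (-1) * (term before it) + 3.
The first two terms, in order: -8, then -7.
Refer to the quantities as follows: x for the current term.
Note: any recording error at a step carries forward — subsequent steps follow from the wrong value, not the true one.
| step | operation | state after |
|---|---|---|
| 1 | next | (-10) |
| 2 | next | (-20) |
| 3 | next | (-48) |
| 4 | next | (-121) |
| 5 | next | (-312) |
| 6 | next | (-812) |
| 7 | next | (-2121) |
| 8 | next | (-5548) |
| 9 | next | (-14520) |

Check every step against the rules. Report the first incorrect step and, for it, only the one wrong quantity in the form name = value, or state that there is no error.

Step 1: x = 3*(-7) + (-1)*(-8) + (3) = -10 — matches.
Step 2: x = 3*(-10) + (-1)*(-7) + (3) = -20 — confirmed correct.
Step 3: x = 3*(-20) + (-1)*(-10) + (3) = -47 — the transcript disagrees here.
The audit stops at step 3: the recorded entry is wrong and should be x = -47.

step 3, x = -47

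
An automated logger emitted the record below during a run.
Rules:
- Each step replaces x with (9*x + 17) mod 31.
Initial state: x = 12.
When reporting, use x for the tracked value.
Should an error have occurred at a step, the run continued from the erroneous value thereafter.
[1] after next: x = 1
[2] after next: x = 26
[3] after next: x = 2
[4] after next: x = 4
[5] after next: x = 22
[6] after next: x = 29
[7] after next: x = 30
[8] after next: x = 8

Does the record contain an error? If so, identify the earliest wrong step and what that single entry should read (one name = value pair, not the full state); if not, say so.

step 1: x = (9*12 + 17) mod 31 = 1 -> matches
step 2: x = (9*1 + 17) mod 31 = 26 -> same as recorded
step 3: x = (9*26 + 17) mod 31 = 3 -> a discrepancy with the record
The audit stops at step 3: the recorded entry is wrong and should be x = 3.

step 3, x = 3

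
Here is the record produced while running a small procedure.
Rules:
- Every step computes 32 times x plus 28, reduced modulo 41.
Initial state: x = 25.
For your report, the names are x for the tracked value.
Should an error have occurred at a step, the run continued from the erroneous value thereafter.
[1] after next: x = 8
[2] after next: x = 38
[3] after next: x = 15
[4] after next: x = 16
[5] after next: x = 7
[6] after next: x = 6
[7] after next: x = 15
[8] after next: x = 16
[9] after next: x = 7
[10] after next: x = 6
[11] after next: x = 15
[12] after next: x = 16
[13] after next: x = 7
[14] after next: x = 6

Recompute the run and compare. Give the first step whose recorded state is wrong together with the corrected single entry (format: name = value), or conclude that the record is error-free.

step 3, x = 14

step 1: x = (32*25 + 28) mod 41 = 8 -> in agreement
step 2: x = (32*8 + 28) mod 41 = 38 -> verified
step 3: x = (32*38 + 28) mod 41 = 14 -> a discrepancy with the record
Step 3 is the first one off; corrected, x = 14.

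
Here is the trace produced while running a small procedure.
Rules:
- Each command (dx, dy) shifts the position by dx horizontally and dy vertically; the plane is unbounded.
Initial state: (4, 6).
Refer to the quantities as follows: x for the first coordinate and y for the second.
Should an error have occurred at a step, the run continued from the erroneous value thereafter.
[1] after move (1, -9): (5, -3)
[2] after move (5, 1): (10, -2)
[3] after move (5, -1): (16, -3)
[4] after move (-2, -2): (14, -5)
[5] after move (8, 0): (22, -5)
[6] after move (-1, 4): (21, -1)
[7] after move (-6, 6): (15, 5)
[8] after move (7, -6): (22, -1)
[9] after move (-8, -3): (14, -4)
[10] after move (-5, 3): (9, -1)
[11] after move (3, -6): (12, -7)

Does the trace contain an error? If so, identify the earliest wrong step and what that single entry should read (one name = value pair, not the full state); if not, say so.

step 1: x = 4 + (1) = 5, y = 6 + (-9) = -3 -> verified
step 2: x = 5 + (5) = 10, y = -3 + (1) = -2 -> in agreement
step 3: x = 10 + (5) = 15, y = -2 + (-1) = -3 -> the entry is off here
Conclusion: step 3 carries the first error; the entry should be x = 15.

step 3, x = 15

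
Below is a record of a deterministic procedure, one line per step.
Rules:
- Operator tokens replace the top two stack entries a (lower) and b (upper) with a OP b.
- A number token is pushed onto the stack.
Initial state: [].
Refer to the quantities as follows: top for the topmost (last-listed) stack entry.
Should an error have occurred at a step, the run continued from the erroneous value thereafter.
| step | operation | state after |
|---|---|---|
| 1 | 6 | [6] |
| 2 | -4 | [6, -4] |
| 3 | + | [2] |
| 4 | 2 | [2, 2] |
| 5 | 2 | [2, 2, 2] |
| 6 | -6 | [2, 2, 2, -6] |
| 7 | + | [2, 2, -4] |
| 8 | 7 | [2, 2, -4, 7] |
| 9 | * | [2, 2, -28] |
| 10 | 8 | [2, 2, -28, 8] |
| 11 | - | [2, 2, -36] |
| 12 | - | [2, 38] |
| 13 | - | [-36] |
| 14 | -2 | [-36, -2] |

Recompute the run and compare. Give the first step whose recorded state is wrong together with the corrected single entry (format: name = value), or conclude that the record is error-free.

no error

step 1: push 6: top = 6 -> confirmed correct
step 2: push -4: top = -4 -> verified
step 3: 6 + -4 = 2 -> matches
step 4: push 2: top = 2 -> checks out
step 5: push 2: top = 2 -> confirmed correct
step 6: push -6: top = -6 -> checks out
step 7: 2 + -6 = -4 -> matches
step 8: push 7: top = 7 -> same as recorded
step 9: -4 * 7 = -28 -> checks out
step 10: push 8: top = 8 -> matches
step 11: -28 - 8 = -36 -> matches
step 12: 2 - -36 = 38 -> verified
step 13: 2 - 38 = -36 -> matches
step 14: push -2: top = -2 -> agrees with the record
Every step is consistent.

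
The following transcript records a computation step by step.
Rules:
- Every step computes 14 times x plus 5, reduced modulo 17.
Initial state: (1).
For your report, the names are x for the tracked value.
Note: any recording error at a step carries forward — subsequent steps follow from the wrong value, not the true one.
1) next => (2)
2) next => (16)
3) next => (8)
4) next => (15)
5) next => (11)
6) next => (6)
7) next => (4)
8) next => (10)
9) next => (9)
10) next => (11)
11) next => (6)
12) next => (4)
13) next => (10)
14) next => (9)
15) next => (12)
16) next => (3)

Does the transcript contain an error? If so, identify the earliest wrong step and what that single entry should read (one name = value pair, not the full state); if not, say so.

step 10, x = 12

step 1: x = (14*1 + 5) mod 17 = 2 -> no discrepancy
step 2: x = (14*2 + 5) mod 17 = 16 -> matches
step 3: x = (14*16 + 5) mod 17 = 8 -> checks out
step 4: x = (14*8 + 5) mod 17 = 15 -> in agreement
step 5: x = (14*15 + 5) mod 17 = 11 -> same as recorded
step 6: x = (14*11 + 5) mod 17 = 6 -> agrees with the transcript
step 7: x = (14*6 + 5) mod 17 = 4 -> same as recorded
step 8: x = (14*4 + 5) mod 17 = 10 -> confirmed correct
step 9: x = (14*10 + 5) mod 17 = 9 -> verified
step 10: x = (14*9 + 5) mod 17 = 12 -> the entry is off here
The audit stops at step 10: the recorded entry is wrong and should be x = 12.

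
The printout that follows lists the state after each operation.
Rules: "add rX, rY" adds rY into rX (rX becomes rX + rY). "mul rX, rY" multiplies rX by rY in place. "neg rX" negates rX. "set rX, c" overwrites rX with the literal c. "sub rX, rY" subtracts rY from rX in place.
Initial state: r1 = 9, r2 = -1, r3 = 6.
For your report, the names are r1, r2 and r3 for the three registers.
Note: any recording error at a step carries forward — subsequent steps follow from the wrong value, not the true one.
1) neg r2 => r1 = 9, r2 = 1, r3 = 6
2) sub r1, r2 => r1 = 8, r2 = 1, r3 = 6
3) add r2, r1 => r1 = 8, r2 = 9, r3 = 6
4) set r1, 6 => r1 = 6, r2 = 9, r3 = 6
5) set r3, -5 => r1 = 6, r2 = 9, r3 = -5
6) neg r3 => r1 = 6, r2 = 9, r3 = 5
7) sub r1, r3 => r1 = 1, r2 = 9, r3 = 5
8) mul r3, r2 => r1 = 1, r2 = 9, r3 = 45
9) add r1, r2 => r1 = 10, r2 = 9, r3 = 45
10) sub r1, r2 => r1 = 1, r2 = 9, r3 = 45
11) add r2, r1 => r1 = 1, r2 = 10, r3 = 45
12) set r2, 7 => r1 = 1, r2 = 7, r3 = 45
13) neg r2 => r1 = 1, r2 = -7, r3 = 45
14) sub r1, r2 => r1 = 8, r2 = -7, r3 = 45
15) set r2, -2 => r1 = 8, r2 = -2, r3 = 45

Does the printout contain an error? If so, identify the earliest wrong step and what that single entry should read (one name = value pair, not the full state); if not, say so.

Step 1: r2 = -(-1) = 1 — in agreement.
Step 2: r1 = 9 - 1 = 8 — matches.
Step 3: r2 = 1 + 8 = 9 — confirmed correct.
Step 4: r1 = 6 — consistent with the printout.
Step 5: r3 = -5 — confirmed correct.
Step 6: r3 = -(-5) = 5 — in agreement.
Step 7: r1 = 6 - 5 = 1 — checks out.
Step 8: r3 = 5 * 9 = 45 — matches.
Step 9: r1 = 1 + 9 = 10 — confirmed correct.
Step 10: r1 = 10 - 9 = 1 — matches.
Step 11: r2 = 9 + 1 = 10 — in agreement.
Step 12: r2 = 7 — in agreement.
Step 13: r2 = -(7) = -7 — no discrepancy.
Step 14: r1 = 1 - -7 = 8 — agrees with the printout.
Step 15: r2 = -2 — matches.
Nothing is out of place; the run is error-free.

no error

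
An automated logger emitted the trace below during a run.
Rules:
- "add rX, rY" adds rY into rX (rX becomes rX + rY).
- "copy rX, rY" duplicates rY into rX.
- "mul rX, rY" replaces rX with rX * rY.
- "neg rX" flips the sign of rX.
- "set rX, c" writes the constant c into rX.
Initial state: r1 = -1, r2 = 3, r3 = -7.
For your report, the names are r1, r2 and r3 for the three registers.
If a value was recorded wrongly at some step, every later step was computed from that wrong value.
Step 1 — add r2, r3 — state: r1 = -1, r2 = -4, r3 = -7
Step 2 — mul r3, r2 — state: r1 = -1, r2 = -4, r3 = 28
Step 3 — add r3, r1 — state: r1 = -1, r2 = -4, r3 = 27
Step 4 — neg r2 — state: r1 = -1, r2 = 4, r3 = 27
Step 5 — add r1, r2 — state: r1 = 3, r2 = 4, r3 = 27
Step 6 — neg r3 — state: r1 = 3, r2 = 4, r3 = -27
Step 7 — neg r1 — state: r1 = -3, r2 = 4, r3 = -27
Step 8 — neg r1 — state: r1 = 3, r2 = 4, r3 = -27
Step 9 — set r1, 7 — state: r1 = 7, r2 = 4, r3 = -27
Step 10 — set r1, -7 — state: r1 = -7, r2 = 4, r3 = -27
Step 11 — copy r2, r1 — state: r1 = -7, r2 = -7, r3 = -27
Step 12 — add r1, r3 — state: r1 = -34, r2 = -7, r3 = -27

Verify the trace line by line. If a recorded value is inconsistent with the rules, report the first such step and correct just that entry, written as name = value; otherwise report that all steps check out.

step 1: r2 = 3 + -7 = -4 -> confirmed correct
step 2: r3 = -7 * -4 = 28 -> agrees with the trace
step 3: r3 = 28 + -1 = 27 -> exactly as logged
step 4: r2 = -(-4) = 4 -> agrees with the trace
step 5: r1 = -1 + 4 = 3 -> in agreement
step 6: r3 = -(27) = -27 -> same as recorded
step 7: r1 = -(3) = -3 -> matches
step 8: r1 = -(-3) = 3 -> in agreement
step 9: r1 = 7 -> no discrepancy
step 10: r1 = -7 -> exactly as logged
step 11: r2 = -7 -> matches
step 12: r1 = -7 + -27 = -34 -> no discrepancy
Every step is consistent.

no error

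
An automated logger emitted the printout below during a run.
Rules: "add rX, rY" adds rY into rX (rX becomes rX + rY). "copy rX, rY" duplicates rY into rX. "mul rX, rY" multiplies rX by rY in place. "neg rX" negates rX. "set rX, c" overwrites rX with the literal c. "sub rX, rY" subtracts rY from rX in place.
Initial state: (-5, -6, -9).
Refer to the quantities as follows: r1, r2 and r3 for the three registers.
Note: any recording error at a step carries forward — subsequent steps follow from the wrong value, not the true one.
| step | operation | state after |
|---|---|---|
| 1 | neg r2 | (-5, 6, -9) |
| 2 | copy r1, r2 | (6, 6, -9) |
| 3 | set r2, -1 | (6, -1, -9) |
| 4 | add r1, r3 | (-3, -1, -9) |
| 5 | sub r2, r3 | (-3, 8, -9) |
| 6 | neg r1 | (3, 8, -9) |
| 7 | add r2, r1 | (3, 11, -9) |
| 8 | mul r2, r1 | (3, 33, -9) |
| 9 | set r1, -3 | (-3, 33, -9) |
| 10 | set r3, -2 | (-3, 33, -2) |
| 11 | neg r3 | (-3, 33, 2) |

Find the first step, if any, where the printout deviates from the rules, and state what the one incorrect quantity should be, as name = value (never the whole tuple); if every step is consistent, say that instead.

1. r2 = -(-6) = 6 (consistent with the printout)
2. r1 = 6 (confirmed correct)
3. r2 = -1 (no discrepancy)
4. r1 = 6 + -9 = -3 (exactly as logged)
5. r2 = -1 - -9 = 8 (consistent with the printout)
6. r1 = -(-3) = 3 (checks out)
7. r2 = 8 + 3 = 11 (no discrepancy)
8. r2 = 11 * 3 = 33 (agrees with the printout)
9. r1 = -3 (no discrepancy)
10. r3 = -2 (same as recorded)
11. r3 = -(-2) = 2 (no discrepancy)
All steps check out; nothing to correct.

no error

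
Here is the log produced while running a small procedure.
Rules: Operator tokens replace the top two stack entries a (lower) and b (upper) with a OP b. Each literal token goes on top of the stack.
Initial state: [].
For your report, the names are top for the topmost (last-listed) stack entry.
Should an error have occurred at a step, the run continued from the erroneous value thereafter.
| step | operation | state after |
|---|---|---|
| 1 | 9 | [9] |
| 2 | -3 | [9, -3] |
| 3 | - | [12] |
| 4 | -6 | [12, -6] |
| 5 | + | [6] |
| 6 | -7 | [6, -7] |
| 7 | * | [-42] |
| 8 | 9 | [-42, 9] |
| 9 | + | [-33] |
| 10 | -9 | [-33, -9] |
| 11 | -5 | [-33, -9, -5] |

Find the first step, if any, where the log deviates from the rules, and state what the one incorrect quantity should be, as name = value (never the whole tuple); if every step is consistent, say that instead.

no error

Recomputing the run from the initial state:
step 1: [9]
step 2: [9, -3]
step 3: [12]
step 4: [12, -6]
step 5: [6]
step 6: [6, -7]
step 7: [-42]
step 8: [-42, 9]
step 9: [-33]
step 10: [-33, -9]
step 11: [-33, -9, -5]
This matches the log at every step.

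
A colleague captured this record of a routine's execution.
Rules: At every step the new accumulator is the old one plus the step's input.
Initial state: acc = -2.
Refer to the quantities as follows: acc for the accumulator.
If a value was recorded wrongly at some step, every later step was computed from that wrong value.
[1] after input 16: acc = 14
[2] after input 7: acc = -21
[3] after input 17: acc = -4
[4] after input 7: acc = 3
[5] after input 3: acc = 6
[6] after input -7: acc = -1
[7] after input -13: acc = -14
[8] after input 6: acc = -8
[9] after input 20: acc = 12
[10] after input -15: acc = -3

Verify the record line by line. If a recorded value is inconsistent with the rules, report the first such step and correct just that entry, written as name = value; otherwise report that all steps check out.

Recomputing the run from the initial state:
step 1: acc = 14
step 2: acc = 21
step 3: acc = 38
step 4: acc = 45
step 5: acc = 48
step 6: acc = 41
step 7: acc = 28
step 8: acc = 34
step 9: acc = 54
step 10: acc = 39
The first disagreement with the record is at step 2, where the value should be acc = 21.

step 2, acc = 21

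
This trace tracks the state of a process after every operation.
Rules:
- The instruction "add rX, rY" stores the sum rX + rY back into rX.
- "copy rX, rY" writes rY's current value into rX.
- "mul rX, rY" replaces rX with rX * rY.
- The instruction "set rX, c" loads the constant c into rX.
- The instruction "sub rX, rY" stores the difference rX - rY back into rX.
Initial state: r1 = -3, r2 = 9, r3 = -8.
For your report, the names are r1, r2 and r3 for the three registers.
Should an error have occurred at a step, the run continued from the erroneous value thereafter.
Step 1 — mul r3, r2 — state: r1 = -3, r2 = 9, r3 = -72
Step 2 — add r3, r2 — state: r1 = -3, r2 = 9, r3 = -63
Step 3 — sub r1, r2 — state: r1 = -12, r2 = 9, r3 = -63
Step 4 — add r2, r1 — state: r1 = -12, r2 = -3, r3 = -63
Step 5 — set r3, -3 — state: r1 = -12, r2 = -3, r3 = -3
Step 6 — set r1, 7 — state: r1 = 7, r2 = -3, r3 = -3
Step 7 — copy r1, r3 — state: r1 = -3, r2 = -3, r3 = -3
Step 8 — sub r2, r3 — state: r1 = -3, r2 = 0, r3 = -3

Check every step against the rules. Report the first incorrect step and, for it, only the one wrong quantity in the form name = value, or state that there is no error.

Recomputing the run from the initial state:
step 1: r1 = -3, r2 = 9, r3 = -72
step 2: r1 = -3, r2 = 9, r3 = -63
step 3: r1 = -12, r2 = 9, r3 = -63
step 4: r1 = -12, r2 = -3, r3 = -63
step 5: r1 = -12, r2 = -3, r3 = -3
step 6: r1 = 7, r2 = -3, r3 = -3
step 7: r1 = -3, r2 = -3, r3 = -3
step 8: r1 = -3, r2 = 0, r3 = -3
This matches the trace at every step.

no error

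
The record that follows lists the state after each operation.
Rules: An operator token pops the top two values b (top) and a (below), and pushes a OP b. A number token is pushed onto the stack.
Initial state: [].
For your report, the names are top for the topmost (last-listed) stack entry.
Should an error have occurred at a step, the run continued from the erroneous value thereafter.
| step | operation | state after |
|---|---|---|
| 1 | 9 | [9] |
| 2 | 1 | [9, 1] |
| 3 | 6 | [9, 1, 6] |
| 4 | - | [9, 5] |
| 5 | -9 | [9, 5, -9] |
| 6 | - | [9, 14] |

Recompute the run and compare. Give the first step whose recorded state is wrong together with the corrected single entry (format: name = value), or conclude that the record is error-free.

step 4, top = -5

Step 1: push 9: top = 9 — no discrepancy.
Step 2: push 1: top = 1 — matches.
Step 3: push 6: top = 6 — no discrepancy.
Step 4: 1 - 6 = -5 — the entry is off here.
So the first discrepancy is step 4, where the right value is top = -5.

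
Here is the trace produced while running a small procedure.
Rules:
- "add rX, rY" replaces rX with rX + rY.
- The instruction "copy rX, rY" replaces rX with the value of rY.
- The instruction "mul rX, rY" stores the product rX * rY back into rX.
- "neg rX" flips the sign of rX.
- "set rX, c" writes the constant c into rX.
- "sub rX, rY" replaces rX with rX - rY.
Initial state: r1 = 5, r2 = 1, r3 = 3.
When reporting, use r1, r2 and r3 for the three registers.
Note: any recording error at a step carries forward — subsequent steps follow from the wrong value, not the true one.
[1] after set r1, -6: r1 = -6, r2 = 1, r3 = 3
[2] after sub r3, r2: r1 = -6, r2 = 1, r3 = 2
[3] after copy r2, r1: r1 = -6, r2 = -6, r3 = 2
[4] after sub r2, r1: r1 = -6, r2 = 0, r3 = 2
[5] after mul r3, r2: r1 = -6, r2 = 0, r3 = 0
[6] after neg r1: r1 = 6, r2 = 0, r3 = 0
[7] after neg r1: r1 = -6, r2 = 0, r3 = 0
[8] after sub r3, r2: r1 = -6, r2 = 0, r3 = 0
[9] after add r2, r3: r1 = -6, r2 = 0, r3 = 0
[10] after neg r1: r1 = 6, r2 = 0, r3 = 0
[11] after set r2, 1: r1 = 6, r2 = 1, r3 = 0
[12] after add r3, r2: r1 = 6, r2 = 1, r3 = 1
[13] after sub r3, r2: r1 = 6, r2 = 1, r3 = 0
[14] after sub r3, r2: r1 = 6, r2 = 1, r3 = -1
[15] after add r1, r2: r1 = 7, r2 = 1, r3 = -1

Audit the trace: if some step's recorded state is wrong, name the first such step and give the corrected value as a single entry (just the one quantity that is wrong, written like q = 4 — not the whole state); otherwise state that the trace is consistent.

Recomputing the run from the initial state:
step 1: r1 = -6, r2 = 1, r3 = 3
step 2: r1 = -6, r2 = 1, r3 = 2
step 3: r1 = -6, r2 = -6, r3 = 2
step 4: r1 = -6, r2 = 0, r3 = 2
step 5: r1 = -6, r2 = 0, r3 = 0
step 6: r1 = 6, r2 = 0, r3 = 0
step 7: r1 = -6, r2 = 0, r3 = 0
step 8: r1 = -6, r2 = 0, r3 = 0
step 9: r1 = -6, r2 = 0, r3 = 0
step 10: r1 = 6, r2 = 0, r3 = 0
step 11: r1 = 6, r2 = 1, r3 = 0
step 12: r1 = 6, r2 = 1, r3 = 1
step 13: r1 = 6, r2 = 1, r3 = 0
step 14: r1 = 6, r2 = 1, r3 = -1
step 15: r1 = 7, r2 = 1, r3 = -1
This matches the trace at every step.

no error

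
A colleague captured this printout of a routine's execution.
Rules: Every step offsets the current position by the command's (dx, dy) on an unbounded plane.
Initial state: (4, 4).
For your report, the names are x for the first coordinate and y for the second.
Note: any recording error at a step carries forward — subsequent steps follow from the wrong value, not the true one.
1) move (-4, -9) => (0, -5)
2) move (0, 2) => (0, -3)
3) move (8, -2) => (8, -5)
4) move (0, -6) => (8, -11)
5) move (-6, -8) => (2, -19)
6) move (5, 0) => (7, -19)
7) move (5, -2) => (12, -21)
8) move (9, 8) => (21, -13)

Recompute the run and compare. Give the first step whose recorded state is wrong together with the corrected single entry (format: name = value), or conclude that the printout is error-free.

no error

Recomputing the run from the initial state:
step 1: x = 0, y = -5
step 2: x = 0, y = -3
step 3: x = 8, y = -5
step 4: x = 8, y = -11
step 5: x = 2, y = -19
step 6: x = 7, y = -19
step 7: x = 12, y = -21
step 8: x = 21, y = -13
This matches the printout at every step.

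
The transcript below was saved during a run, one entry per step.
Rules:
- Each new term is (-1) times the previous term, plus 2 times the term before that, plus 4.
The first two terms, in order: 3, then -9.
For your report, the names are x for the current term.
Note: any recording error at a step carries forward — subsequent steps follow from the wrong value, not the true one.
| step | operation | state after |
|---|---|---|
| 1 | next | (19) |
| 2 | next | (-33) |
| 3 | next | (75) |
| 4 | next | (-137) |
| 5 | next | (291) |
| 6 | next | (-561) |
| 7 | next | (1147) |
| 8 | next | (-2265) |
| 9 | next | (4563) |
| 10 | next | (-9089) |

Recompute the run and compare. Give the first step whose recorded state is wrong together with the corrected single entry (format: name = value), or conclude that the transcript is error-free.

no error

Recomputing the run from the initial state:
step 1: x = 19
step 2: x = -33
step 3: x = 75
step 4: x = -137
step 5: x = 291
step 6: x = -561
step 7: x = 1147
step 8: x = -2265
step 9: x = 4563
step 10: x = -9089
This matches the transcript at every step.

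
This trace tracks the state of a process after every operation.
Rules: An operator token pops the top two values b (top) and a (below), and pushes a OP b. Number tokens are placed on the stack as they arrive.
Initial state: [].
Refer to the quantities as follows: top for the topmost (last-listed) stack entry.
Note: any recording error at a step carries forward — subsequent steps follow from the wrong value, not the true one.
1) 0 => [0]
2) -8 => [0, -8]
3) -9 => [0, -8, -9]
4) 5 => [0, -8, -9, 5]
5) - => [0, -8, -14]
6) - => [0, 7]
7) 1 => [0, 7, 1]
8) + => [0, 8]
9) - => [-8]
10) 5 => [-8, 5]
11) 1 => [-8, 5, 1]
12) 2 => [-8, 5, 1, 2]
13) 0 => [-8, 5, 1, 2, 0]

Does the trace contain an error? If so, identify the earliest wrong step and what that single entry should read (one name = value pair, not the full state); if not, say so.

Step 1: push 0: top = 0 — confirmed correct.
Step 2: push -8: top = -8 — exactly as logged.
Step 3: push -9: top = -9 — consistent with the trace.
Step 4: push 5: top = 5 — confirmed correct.
Step 5: -9 - 5 = -14 — checks out.
Step 6: -8 - -14 = 6 — first mismatch against the trace.
Step 6 is the first one off; corrected, top = 6.

step 6, top = 6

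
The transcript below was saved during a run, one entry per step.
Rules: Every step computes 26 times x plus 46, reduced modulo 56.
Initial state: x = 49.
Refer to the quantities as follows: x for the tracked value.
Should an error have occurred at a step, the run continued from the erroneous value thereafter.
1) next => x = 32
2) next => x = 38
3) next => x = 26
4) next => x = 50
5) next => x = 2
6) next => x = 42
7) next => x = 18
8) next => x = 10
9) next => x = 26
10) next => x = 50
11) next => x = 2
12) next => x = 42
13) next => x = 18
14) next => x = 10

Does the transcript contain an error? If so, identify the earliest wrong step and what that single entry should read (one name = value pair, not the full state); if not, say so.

no error

Recomputing the run from the initial state:
step 1: x = 32
step 2: x = 38
step 3: x = 26
step 4: x = 50
step 5: x = 2
step 6: x = 42
step 7: x = 18
step 8: x = 10
step 9: x = 26
step 10: x = 50
step 11: x = 2
step 12: x = 42
step 13: x = 18
step 14: x = 10
This matches the transcript at every step.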